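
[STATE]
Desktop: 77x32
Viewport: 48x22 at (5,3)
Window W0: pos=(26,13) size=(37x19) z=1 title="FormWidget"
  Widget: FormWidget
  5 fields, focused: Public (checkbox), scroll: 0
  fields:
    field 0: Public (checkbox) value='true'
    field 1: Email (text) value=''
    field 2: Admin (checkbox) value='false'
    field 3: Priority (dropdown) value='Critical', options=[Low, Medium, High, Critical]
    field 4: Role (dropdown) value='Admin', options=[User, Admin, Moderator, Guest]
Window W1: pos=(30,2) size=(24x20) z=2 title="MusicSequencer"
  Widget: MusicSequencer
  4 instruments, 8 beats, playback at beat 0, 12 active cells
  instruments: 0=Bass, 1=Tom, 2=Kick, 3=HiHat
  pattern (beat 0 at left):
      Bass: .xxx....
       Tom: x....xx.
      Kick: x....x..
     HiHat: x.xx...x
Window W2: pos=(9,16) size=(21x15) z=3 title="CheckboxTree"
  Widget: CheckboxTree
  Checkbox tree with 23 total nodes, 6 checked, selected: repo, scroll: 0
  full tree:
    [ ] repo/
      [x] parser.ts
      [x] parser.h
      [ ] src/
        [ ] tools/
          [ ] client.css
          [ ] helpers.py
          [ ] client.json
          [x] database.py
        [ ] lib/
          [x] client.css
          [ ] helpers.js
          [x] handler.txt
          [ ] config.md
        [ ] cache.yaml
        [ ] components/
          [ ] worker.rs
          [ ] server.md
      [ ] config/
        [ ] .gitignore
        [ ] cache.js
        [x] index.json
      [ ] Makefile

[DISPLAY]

                         ┃ MusicSequencer       
                         ┠──────────────────────
                         ┃      ▼1234567        
                         ┃  Bass·███····        
                         ┃   Tom█····██·        
                         ┃  Kick█····█··        
                         ┃ HiHat█·██···█        
                         ┃                      
                         ┃                      
                         ┃                      
                     ┏━━━┃                      
                     ┃ Fo┃                      
                     ┠───┃                      
    ┏━━━━━━━━━━━━━━━━━━━┓┃                      
    ┃ CheckboxTree      ┃┃                      
    ┠───────────────────┨┃                      
    ┃>[-] repo/         ┃┃                      
    ┃   [x] parser.ts   ┃┃                      
    ┃   [x] parser.h    ┃┗━━━━━━━━━━━━━━━━━━━━━━
    ┃   [-] src/        ┃                       
    ┃     [-] tools/    ┃                       
    ┃       [ ] client.c┃                       


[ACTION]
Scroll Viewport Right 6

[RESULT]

                   ┃ MusicSequencer       ┃     
                   ┠──────────────────────┨     
                   ┃      ▼1234567        ┃     
                   ┃  Bass·███····        ┃     
                   ┃   Tom█····██·        ┃     
                   ┃  Kick█····█··        ┃     
                   ┃ HiHat█·██···█        ┃     
                   ┃                      ┃     
                   ┃                      ┃     
                   ┃                      ┃     
               ┏━━━┃                      ┃━━━━━
               ┃ Fo┃                      ┃     
               ┠───┃                      ┃─────
━━━━━━━━━━━━━━━━━━┓┃                      ┃     
CheckboxTree      ┃┃                      ┃     
──────────────────┨┃                      ┃     
[-] repo/         ┃┃                      ┃     
  [x] parser.ts   ┃┃                      ┃     
  [x] parser.h    ┃┗━━━━━━━━━━━━━━━━━━━━━━┛     
  [-] src/        ┃                             
    [-] tools/    ┃                             
      [ ] client.c┃                             


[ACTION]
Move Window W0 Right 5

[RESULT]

                   ┃ MusicSequencer       ┃     
                   ┠──────────────────────┨     
                   ┃      ▼1234567        ┃     
                   ┃  Bass·███····        ┃     
                   ┃   Tom█····██·        ┃     
                   ┃  Kick█····█··        ┃     
                   ┃ HiHat█·██···█        ┃     
                   ┃                      ┃     
                   ┃                      ┃     
                   ┃                      ┃     
                   ┃                      ┃━━━━━
                   ┃                      ┃     
                   ┃                      ┃─────
━━━━━━━━━━━━━━━━━━┓┃                      ┃     
CheckboxTree      ┃┃                      ┃     
──────────────────┨┃                      ┃     
[-] repo/         ┃┃                      ┃l    
  [x] parser.ts   ┃┃                      ┃     
  [x] parser.h    ┃┗━━━━━━━━━━━━━━━━━━━━━━┛     
  [-] src/        ┃ ┃                           
    [-] tools/    ┃ ┃                           
      [ ] client.c┃ ┃                           


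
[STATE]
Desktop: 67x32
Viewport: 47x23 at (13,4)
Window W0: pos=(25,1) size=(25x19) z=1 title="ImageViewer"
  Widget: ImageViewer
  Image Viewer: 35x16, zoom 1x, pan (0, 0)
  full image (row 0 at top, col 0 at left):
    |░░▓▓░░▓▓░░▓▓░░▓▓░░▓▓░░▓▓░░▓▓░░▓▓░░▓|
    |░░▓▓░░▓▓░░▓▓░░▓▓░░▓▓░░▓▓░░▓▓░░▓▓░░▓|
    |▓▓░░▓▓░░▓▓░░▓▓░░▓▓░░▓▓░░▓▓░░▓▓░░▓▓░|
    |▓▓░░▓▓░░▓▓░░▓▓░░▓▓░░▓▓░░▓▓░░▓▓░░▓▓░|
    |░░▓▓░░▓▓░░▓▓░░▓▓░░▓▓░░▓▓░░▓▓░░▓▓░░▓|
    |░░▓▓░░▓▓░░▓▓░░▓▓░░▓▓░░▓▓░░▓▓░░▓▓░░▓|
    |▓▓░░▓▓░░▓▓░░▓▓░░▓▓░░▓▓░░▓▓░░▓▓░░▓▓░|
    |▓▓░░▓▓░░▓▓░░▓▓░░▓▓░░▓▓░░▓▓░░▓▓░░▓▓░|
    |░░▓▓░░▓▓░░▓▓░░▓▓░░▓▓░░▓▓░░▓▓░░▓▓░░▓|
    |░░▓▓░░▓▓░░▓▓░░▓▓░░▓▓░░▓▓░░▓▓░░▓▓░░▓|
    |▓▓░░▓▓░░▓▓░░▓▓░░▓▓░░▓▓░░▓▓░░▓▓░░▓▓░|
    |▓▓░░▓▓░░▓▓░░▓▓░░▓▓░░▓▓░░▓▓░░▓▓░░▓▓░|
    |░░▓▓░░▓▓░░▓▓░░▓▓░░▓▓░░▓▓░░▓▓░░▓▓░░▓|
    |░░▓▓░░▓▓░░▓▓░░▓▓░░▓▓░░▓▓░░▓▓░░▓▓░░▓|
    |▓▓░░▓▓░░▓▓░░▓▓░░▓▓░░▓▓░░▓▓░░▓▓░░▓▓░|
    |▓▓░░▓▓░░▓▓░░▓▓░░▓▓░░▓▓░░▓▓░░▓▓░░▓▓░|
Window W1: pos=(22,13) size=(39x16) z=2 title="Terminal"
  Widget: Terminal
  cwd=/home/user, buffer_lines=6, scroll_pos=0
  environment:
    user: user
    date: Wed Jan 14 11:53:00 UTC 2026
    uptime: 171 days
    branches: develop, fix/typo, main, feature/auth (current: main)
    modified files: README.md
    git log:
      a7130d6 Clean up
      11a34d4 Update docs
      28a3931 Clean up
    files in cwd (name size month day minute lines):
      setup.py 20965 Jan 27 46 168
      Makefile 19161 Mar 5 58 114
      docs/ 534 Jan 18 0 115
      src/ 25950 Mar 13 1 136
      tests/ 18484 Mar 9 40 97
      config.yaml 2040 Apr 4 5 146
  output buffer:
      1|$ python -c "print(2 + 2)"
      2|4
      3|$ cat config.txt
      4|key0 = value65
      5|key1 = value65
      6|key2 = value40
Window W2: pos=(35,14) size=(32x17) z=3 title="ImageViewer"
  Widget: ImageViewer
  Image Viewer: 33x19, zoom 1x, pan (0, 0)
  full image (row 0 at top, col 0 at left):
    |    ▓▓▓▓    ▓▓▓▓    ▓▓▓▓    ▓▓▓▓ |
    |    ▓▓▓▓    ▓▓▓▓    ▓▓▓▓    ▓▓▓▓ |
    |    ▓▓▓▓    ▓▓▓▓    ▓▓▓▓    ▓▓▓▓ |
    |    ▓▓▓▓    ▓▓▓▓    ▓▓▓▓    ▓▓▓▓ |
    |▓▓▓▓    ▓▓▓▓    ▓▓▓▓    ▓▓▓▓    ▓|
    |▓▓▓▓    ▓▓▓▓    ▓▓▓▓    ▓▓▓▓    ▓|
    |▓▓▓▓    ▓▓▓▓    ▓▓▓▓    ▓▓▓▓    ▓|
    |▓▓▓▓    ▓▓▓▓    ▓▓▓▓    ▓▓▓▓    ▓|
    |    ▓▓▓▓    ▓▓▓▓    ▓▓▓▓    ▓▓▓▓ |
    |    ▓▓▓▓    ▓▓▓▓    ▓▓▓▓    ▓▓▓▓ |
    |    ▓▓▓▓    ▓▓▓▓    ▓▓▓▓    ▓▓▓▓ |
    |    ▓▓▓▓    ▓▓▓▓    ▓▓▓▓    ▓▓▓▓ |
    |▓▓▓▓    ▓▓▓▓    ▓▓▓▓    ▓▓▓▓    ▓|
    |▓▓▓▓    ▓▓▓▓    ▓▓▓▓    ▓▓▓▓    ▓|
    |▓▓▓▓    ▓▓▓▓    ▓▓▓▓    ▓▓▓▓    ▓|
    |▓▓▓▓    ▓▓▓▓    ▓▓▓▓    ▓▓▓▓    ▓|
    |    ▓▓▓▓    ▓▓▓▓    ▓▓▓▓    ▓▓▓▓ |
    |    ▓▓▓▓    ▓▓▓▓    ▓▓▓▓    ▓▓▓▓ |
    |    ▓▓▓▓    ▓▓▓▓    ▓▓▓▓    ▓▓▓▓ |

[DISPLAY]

            ┃░░▓▓░░▓▓░░▓▓░░▓▓░░▓▓░░▓┃          
            ┃░░▓▓░░▓▓░░▓▓░░▓▓░░▓▓░░▓┃          
            ┃▓▓░░▓▓░░▓▓░░▓▓░░▓▓░░▓▓░┃          
            ┃▓▓░░▓▓░░▓▓░░▓▓░░▓▓░░▓▓░┃          
            ┃░░▓▓░░▓▓░░▓▓░░▓▓░░▓▓░░▓┃          
            ┃░░▓▓░░▓▓░░▓▓░░▓▓░░▓▓░░▓┃          
            ┃▓▓░░▓▓░░▓▓░░▓▓░░▓▓░░▓▓░┃          
            ┃▓▓░░▓▓░░▓▓░░▓▓░░▓▓░░▓▓░┃          
            ┃░░▓▓░░▓▓░░▓▓░░▓▓░░▓▓░░▓┃          
         ┏━━━━━━━━━━━━━━━━━━━━━━━━━━━━━━━━━━━━━
         ┃ Terminal   ┏━━━━━━━━━━━━━━━━━━━━━━━━
         ┠────────────┃ ImageViewer            
         ┃$ python -c ┠────────────────────────
         ┃4           ┃    ▓▓▓▓    ▓▓▓▓    ▓▓▓▓
         ┃$ cat config┃    ▓▓▓▓    ▓▓▓▓    ▓▓▓▓
         ┃key0 = value┃    ▓▓▓▓    ▓▓▓▓    ▓▓▓▓
         ┃key1 = value┃    ▓▓▓▓    ▓▓▓▓    ▓▓▓▓
         ┃key2 = value┃▓▓▓▓    ▓▓▓▓    ▓▓▓▓    
         ┃$ █         ┃▓▓▓▓    ▓▓▓▓    ▓▓▓▓    
         ┃            ┃▓▓▓▓    ▓▓▓▓    ▓▓▓▓    
         ┃            ┃▓▓▓▓    ▓▓▓▓    ▓▓▓▓    
         ┃            ┃    ▓▓▓▓    ▓▓▓▓    ▓▓▓▓
         ┃            ┃    ▓▓▓▓    ▓▓▓▓    ▓▓▓▓


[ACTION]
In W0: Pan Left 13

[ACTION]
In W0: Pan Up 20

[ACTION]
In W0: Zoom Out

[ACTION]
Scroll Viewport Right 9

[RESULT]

     ┃░░▓▓░░▓▓░░▓▓░░▓▓░░▓▓░░▓┃                 
     ┃░░▓▓░░▓▓░░▓▓░░▓▓░░▓▓░░▓┃                 
     ┃▓▓░░▓▓░░▓▓░░▓▓░░▓▓░░▓▓░┃                 
     ┃▓▓░░▓▓░░▓▓░░▓▓░░▓▓░░▓▓░┃                 
     ┃░░▓▓░░▓▓░░▓▓░░▓▓░░▓▓░░▓┃                 
     ┃░░▓▓░░▓▓░░▓▓░░▓▓░░▓▓░░▓┃                 
     ┃▓▓░░▓▓░░▓▓░░▓▓░░▓▓░░▓▓░┃                 
     ┃▓▓░░▓▓░░▓▓░░▓▓░░▓▓░░▓▓░┃                 
     ┃░░▓▓░░▓▓░░▓▓░░▓▓░░▓▓░░▓┃                 
  ┏━━━━━━━━━━━━━━━━━━━━━━━━━━━━━━━━━━━━━┓      
  ┃ Terminal   ┏━━━━━━━━━━━━━━━━━━━━━━━━━━━━━━┓
  ┠────────────┃ ImageViewer                  ┃
  ┃$ python -c ┠──────────────────────────────┨
  ┃4           ┃    ▓▓▓▓    ▓▓▓▓    ▓▓▓▓    ▓▓┃
  ┃$ cat config┃    ▓▓▓▓    ▓▓▓▓    ▓▓▓▓    ▓▓┃
  ┃key0 = value┃    ▓▓▓▓    ▓▓▓▓    ▓▓▓▓    ▓▓┃
  ┃key1 = value┃    ▓▓▓▓    ▓▓▓▓    ▓▓▓▓    ▓▓┃
  ┃key2 = value┃▓▓▓▓    ▓▓▓▓    ▓▓▓▓    ▓▓▓▓  ┃
  ┃$ █         ┃▓▓▓▓    ▓▓▓▓    ▓▓▓▓    ▓▓▓▓  ┃
  ┃            ┃▓▓▓▓    ▓▓▓▓    ▓▓▓▓    ▓▓▓▓  ┃
  ┃            ┃▓▓▓▓    ▓▓▓▓    ▓▓▓▓    ▓▓▓▓  ┃
  ┃            ┃    ▓▓▓▓    ▓▓▓▓    ▓▓▓▓    ▓▓┃
  ┃            ┃    ▓▓▓▓    ▓▓▓▓    ▓▓▓▓    ▓▓┃


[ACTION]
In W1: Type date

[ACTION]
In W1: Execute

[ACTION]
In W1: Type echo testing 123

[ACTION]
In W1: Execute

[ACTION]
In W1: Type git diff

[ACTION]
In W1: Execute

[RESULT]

     ┃░░▓▓░░▓▓░░▓▓░░▓▓░░▓▓░░▓┃                 
     ┃░░▓▓░░▓▓░░▓▓░░▓▓░░▓▓░░▓┃                 
     ┃▓▓░░▓▓░░▓▓░░▓▓░░▓▓░░▓▓░┃                 
     ┃▓▓░░▓▓░░▓▓░░▓▓░░▓▓░░▓▓░┃                 
     ┃░░▓▓░░▓▓░░▓▓░░▓▓░░▓▓░░▓┃                 
     ┃░░▓▓░░▓▓░░▓▓░░▓▓░░▓▓░░▓┃                 
     ┃▓▓░░▓▓░░▓▓░░▓▓░░▓▓░░▓▓░┃                 
     ┃▓▓░░▓▓░░▓▓░░▓▓░░▓▓░░▓▓░┃                 
     ┃░░▓▓░░▓▓░░▓▓░░▓▓░░▓▓░░▓┃                 
  ┏━━━━━━━━━━━━━━━━━━━━━━━━━━━━━━━━━━━━━┓      
  ┃ Terminal   ┏━━━━━━━━━━━━━━━━━━━━━━━━━━━━━━┓
  ┠────────────┃ ImageViewer                  ┃
  ┃$ date      ┠──────────────────────────────┨
  ┃Wed Jan 14 1┃    ▓▓▓▓    ▓▓▓▓    ▓▓▓▓    ▓▓┃
  ┃$ echo testi┃    ▓▓▓▓    ▓▓▓▓    ▓▓▓▓    ▓▓┃
  ┃testing 123 ┃    ▓▓▓▓    ▓▓▓▓    ▓▓▓▓    ▓▓┃
  ┃$ git diff  ┃    ▓▓▓▓    ▓▓▓▓    ▓▓▓▓    ▓▓┃
  ┃diff --git a┃▓▓▓▓    ▓▓▓▓    ▓▓▓▓    ▓▓▓▓  ┃
  ┃--- a/main.p┃▓▓▓▓    ▓▓▓▓    ▓▓▓▓    ▓▓▓▓  ┃
  ┃+++ b/main.p┃▓▓▓▓    ▓▓▓▓    ▓▓▓▓    ▓▓▓▓  ┃
  ┃@@ -1,3 +1,4┃▓▓▓▓    ▓▓▓▓    ▓▓▓▓    ▓▓▓▓  ┃
  ┃+# updated  ┃    ▓▓▓▓    ▓▓▓▓    ▓▓▓▓    ▓▓┃
  ┃ import sys ┃    ▓▓▓▓    ▓▓▓▓    ▓▓▓▓    ▓▓┃


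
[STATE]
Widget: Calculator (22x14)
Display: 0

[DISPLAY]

                     0
┌───┬───┬───┬───┐     
│ 7 │ 8 │ 9 │ ÷ │     
├───┼───┼───┼───┤     
│ 4 │ 5 │ 6 │ × │     
├───┼───┼───┼───┤     
│ 1 │ 2 │ 3 │ - │     
├───┼───┼───┼───┤     
│ 0 │ . │ = │ + │     
├───┼───┼───┼───┤     
│ C │ MC│ MR│ M+│     
└───┴───┴───┴───┘     
                      
                      


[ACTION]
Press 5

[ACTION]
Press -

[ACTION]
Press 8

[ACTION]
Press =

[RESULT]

                    -3
┌───┬───┬───┬───┐     
│ 7 │ 8 │ 9 │ ÷ │     
├───┼───┼───┼───┤     
│ 4 │ 5 │ 6 │ × │     
├───┼───┼───┼───┤     
│ 1 │ 2 │ 3 │ - │     
├───┼───┼───┼───┤     
│ 0 │ . │ = │ + │     
├───┼───┼───┼───┤     
│ C │ MC│ MR│ M+│     
└───┴───┴───┴───┘     
                      
                      


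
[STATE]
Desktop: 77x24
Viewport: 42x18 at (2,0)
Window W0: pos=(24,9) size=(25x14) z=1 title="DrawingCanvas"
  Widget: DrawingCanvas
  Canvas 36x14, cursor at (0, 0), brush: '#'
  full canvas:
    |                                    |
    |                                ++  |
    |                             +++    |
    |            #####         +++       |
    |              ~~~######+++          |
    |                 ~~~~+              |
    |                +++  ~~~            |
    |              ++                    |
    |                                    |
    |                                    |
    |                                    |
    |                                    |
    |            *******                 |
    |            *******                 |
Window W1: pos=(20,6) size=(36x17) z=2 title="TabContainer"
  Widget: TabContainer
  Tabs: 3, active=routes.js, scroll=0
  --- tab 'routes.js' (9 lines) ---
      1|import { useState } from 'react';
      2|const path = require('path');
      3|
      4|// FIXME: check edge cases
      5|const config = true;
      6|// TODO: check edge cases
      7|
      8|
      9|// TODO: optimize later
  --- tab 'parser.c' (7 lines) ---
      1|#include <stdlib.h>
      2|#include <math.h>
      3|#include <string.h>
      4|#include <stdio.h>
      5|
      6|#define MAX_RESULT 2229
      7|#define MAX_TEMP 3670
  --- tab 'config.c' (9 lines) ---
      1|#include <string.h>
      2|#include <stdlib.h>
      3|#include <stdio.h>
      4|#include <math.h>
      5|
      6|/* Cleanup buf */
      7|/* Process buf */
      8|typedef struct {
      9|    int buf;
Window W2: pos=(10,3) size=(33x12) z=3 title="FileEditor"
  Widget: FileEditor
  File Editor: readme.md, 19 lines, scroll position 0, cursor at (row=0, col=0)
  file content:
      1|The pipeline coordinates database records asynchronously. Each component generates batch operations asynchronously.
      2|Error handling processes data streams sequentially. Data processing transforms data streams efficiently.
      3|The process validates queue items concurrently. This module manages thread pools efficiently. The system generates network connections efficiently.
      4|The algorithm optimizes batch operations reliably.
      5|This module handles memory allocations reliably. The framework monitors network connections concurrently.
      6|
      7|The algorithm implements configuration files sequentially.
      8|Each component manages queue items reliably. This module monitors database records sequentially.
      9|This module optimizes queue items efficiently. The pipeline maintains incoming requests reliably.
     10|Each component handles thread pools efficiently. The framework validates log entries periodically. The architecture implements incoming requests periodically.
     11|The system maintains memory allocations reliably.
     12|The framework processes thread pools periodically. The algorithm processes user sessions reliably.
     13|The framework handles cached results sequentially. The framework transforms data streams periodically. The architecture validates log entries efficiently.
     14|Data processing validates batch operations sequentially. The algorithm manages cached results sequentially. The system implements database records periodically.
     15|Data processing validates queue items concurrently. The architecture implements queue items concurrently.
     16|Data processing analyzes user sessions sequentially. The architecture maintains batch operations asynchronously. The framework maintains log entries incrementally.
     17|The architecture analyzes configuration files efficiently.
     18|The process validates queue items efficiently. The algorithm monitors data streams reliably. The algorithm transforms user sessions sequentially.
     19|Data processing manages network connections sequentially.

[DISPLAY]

                                          
                                          
                                          
        ┏━━━━━━━━━━━━━━━━━━━━━━━━━━━━━━━┓ 
        ┃ FileEditor                    ┃ 
        ┠───────────────────────────────┨ 
        ┃█he pipeline coordinates datab▲┃━
        ┃Error handling processes data █┃ 
        ┃The process validates queue it░┃─
        ┃The algorithm optimizes batch ░┃│
        ┃This module handles memory all░┃─
        ┃                              ░┃o
        ┃The algorithm implements confi░┃p
        ┃Each component manages queue i▼┃ 
        ┗━━━━━━━━━━━━━━━━━━━━━━━━━━━━━━━┛a
                  ┃const config = true;   
                  ┃// TODO: check edge cas
                  ┃                       


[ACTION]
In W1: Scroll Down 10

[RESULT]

                                          
                                          
                                          
        ┏━━━━━━━━━━━━━━━━━━━━━━━━━━━━━━━┓ 
        ┃ FileEditor                    ┃ 
        ┠───────────────────────────────┨ 
        ┃█he pipeline coordinates datab▲┃━
        ┃Error handling processes data █┃ 
        ┃The process validates queue it░┃─
        ┃The algorithm optimizes batch ░┃│
        ┃This module handles memory all░┃─
        ┃                              ░┃r
        ┃The algorithm implements confi░┃ 
        ┃Each component manages queue i▼┃ 
        ┗━━━━━━━━━━━━━━━━━━━━━━━━━━━━━━━┛ 
                  ┃                       
                  ┃                       
                  ┃                       


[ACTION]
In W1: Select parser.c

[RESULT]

                                          
                                          
                                          
        ┏━━━━━━━━━━━━━━━━━━━━━━━━━━━━━━━┓ 
        ┃ FileEditor                    ┃ 
        ┠───────────────────────────────┨ 
        ┃█he pipeline coordinates datab▲┃━
        ┃Error handling processes data █┃ 
        ┃The process validates queue it░┃─
        ┃The algorithm optimizes batch ░┃│
        ┃This module handles memory all░┃─
        ┃                              ░┃ 
        ┃The algorithm implements confi░┃ 
        ┃Each component manages queue i▼┃ 
        ┗━━━━━━━━━━━━━━━━━━━━━━━━━━━━━━━┛ 
                  ┃                       
                  ┃#define MAX_RESULT 2229
                  ┃#define MAX_TEMP 3670  


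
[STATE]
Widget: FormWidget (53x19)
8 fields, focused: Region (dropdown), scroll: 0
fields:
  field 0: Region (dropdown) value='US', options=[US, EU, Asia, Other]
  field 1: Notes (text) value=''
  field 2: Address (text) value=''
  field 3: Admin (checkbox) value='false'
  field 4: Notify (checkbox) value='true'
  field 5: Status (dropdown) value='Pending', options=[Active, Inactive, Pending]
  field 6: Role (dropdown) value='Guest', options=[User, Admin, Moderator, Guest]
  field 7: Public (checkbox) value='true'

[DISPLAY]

> Region:     [US                                  ▼]
  Notes:      [                                     ]
  Address:    [                                     ]
  Admin:      [ ]                                    
  Notify:     [x]                                    
  Status:     [Pending                             ▼]
  Role:       [Guest                               ▼]
  Public:     [x]                                    
                                                     
                                                     
                                                     
                                                     
                                                     
                                                     
                                                     
                                                     
                                                     
                                                     
                                                     


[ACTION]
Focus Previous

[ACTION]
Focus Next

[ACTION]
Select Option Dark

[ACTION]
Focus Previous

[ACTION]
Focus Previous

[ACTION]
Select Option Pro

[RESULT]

  Region:     [US                                  ▼]
  Notes:      [                                     ]
  Address:    [                                     ]
  Admin:      [ ]                                    
  Notify:     [x]                                    
  Status:     [Pending                             ▼]
> Role:       [Guest                               ▼]
  Public:     [x]                                    
                                                     
                                                     
                                                     
                                                     
                                                     
                                                     
                                                     
                                                     
                                                     
                                                     
                                                     


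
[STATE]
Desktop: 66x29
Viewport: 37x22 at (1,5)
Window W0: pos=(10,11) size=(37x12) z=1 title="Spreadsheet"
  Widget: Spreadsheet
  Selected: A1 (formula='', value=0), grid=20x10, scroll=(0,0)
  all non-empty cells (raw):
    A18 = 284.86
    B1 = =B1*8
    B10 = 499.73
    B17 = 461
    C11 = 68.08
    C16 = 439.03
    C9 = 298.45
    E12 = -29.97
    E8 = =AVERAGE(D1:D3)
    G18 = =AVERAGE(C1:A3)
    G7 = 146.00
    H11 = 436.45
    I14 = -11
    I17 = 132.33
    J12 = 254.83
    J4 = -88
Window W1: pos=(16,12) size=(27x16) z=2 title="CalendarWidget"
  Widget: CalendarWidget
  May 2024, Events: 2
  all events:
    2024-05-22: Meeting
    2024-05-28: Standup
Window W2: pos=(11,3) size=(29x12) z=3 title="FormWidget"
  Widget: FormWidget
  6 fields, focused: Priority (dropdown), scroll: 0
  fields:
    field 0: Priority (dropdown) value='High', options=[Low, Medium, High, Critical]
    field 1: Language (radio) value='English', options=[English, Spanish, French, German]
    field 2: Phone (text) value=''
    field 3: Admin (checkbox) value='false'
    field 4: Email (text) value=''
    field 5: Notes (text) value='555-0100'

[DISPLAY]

          ┠──────────────────────────
          ┃> Priority:   [High      ▼
          ┃  Language:   (●) English 
          ┃  Phone:      [           
          ┃  Admin:      [ ]         
          ┃  Email:      [           
         ┏┃  Notes:      [555-0100   
         ┃┃                          
         ┠┃                          
         ┃┗━━━━━━━━━━━━━━━━━━━━━━━━━━
         ┃     ┃         May 2024    
         ┃-----┃Mo Tu We Th Fr Sa Su 
         ┃  1  ┃       1  2  3  4  5 
         ┃  2  ┃ 6  7  8  9 10 11 12 
         ┃  3  ┃13 14 15 16 17 18 19 
         ┃  4  ┃20 21 22* 23 24 25 26
         ┃  5  ┃27 28* 29 30 31      
         ┗━━━━━┃                     
               ┃                     
               ┃                     
               ┃                     
               ┃                     


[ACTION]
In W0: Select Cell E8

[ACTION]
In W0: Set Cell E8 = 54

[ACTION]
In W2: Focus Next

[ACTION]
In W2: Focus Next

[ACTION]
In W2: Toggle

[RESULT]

          ┠──────────────────────────
          ┃  Priority:   [High      ▼
          ┃  Language:   (●) English 
          ┃> Phone:      [           
          ┃  Admin:      [ ]         
          ┃  Email:      [           
         ┏┃  Notes:      [555-0100   
         ┃┃                          
         ┠┃                          
         ┃┗━━━━━━━━━━━━━━━━━━━━━━━━━━
         ┃     ┃         May 2024    
         ┃-----┃Mo Tu We Th Fr Sa Su 
         ┃  1  ┃       1  2  3  4  5 
         ┃  2  ┃ 6  7  8  9 10 11 12 
         ┃  3  ┃13 14 15 16 17 18 19 
         ┃  4  ┃20 21 22* 23 24 25 26
         ┃  5  ┃27 28* 29 30 31      
         ┗━━━━━┃                     
               ┃                     
               ┃                     
               ┃                     
               ┃                     


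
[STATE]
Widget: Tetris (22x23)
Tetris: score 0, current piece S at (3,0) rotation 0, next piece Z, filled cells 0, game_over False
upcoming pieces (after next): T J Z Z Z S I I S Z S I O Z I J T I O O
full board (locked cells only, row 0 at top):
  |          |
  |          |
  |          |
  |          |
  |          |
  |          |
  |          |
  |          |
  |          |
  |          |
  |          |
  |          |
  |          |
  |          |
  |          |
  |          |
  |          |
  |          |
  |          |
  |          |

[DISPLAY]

    ░░    │Next:      
   ░░     │▓▓         
          │ ▓▓        
          │           
          │           
          │           
          │Score:     
          │0          
          │           
          │           
          │           
          │           
          │           
          │           
          │           
          │           
          │           
          │           
          │           
          │           
          │           
          │           
          │           


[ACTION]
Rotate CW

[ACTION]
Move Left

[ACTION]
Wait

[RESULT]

          │Next:      
  ░       │▓▓         
  ░░      │ ▓▓        
   ░      │           
          │           
          │           
          │Score:     
          │0          
          │           
          │           
          │           
          │           
          │           
          │           
          │           
          │           
          │           
          │           
          │           
          │           
          │           
          │           
          │           


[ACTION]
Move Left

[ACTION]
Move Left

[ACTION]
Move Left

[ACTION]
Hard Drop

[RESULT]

   ▓▓     │Next:      
    ▓▓    │ ▒         
          │▒▒▒        
          │           
          │           
          │           
          │Score:     
          │0          
          │           
          │           
          │           
          │           
          │           
          │           
          │           
          │           
          │           
░         │           
░░        │           
 ░        │           
          │           
          │           
          │           


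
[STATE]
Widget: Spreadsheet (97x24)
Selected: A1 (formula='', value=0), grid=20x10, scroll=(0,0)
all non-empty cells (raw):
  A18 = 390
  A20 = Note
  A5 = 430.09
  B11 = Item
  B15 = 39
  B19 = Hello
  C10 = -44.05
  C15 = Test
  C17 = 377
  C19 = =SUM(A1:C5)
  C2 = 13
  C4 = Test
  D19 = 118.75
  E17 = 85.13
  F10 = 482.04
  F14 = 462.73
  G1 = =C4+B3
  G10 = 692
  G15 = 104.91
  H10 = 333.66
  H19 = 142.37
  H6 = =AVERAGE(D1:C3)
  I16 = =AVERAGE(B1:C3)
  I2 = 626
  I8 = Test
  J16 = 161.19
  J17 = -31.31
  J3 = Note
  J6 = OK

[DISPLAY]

A1:                                                                                              
       A       B       C       D       E       F       G       H       I       J                 
-------------------------------------------------------------------------------------------------
  1      [0]       0       0       0       0       0#ERR!          0       0       0             
  2        0       0      13       0       0       0       0       0     626       0             
  3        0       0       0       0       0       0       0       0       0Note                 
  4        0       0Test           0       0       0       0       0       0       0             
  5   430.09       0       0       0       0       0       0       0       0       0             
  6        0       0       0       0       0       0       0    2.17       0OK                   
  7        0       0       0       0       0       0       0       0       0       0             
  8        0       0       0       0       0       0       0       0Test           0             
  9        0       0       0       0       0       0       0       0       0       0             
 10        0       0  -44.05       0       0  482.04     692  333.66       0       0             
 11        0Item           0       0       0       0       0       0       0       0             
 12        0       0       0       0       0       0       0       0       0       0             
 13        0       0       0       0       0       0       0       0       0       0             
 14        0       0       0       0       0  462.73       0       0       0       0             
 15        0      39Test           0       0       0  104.91       0       0       0             
 16        0       0       0       0       0       0       0       0    2.17  161.19             
 17        0       0     377       0   85.13       0       0       0       0  -31.31             
 18      390       0       0       0       0       0       0       0       0       0             
 19        0Hello     443.09  118.75       0       0       0  142.37       0       0             
 20 Note           0       0       0       0       0       0       0       0       0             
                                                                                                 


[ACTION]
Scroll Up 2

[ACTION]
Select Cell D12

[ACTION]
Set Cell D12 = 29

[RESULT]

D12: 29                                                                                          
       A       B       C       D       E       F       G       H       I       J                 
-------------------------------------------------------------------------------------------------
  1        0       0       0       0       0       0#ERR!          0       0       0             
  2        0       0      13       0       0       0       0       0     626       0             
  3        0       0       0       0       0       0       0       0       0Note                 
  4        0       0Test           0       0       0       0       0       0       0             
  5   430.09       0       0       0       0       0       0       0       0       0             
  6        0       0       0       0       0       0       0    2.17       0OK                   
  7        0       0       0       0       0       0       0       0       0       0             
  8        0       0       0       0       0       0       0       0Test           0             
  9        0       0       0       0       0       0       0       0       0       0             
 10        0       0  -44.05       0       0  482.04     692  333.66       0       0             
 11        0Item           0       0       0       0       0       0       0       0             
 12        0       0       0    [29]       0       0       0       0       0       0             
 13        0       0       0       0       0       0       0       0       0       0             
 14        0       0       0       0       0  462.73       0       0       0       0             
 15        0      39Test           0       0       0  104.91       0       0       0             
 16        0       0       0       0       0       0       0       0    2.17  161.19             
 17        0       0     377       0   85.13       0       0       0       0  -31.31             
 18      390       0       0       0       0       0       0       0       0       0             
 19        0Hello     443.09  118.75       0       0       0  142.37       0       0             
 20 Note           0       0       0       0       0       0       0       0       0             
                                                                                                 


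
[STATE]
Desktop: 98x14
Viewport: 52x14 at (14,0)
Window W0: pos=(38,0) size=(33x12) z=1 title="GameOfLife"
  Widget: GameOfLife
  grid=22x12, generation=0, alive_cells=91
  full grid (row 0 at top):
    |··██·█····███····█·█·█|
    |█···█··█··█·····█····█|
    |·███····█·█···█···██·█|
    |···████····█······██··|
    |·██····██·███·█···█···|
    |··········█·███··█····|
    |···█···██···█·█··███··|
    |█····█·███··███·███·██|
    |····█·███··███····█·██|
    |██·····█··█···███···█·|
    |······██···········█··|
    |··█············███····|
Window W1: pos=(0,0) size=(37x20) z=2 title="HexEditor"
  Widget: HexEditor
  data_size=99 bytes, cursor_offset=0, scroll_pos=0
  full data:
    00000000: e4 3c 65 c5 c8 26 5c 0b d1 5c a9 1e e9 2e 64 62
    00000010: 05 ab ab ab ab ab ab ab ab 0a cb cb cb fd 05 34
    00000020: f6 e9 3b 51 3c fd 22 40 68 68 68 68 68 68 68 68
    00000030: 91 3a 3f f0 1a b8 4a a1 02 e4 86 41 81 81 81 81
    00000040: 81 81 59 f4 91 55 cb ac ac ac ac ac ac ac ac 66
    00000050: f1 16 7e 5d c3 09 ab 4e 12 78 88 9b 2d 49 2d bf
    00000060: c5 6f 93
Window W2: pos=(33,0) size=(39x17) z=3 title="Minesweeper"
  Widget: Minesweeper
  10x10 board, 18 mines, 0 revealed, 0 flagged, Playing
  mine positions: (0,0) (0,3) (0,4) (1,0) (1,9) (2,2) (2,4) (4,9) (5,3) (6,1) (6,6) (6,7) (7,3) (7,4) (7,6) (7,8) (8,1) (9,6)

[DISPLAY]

━━━━━━━━━━━━━━━━━━━┏━━━━━━━━━━━━━━━━━━━━━━━━━━━━━━━━
                   ┃ Minesweeper                    
───────────────────┠────────────────────────────────
3c 65 c5 c8 26 5c 0┃■■■■■■■■■■                      
ab ab ab ab ab ab a┃■■■■■■■■■■                      
e9 3b 51 3c fd 22 4┃■■■■■■■■■■                      
3a 3f f0 1a b8 4a a┃■■■■■■■■■■                      
81 59 f4 91 55 cb a┃■■■■■■■■■■                      
16 7e 5d c3 09 ab 4┃■■■■■■■■■■                      
6f 93              ┃■■■■■■■■■■                      
                   ┃■■■■■■■■■■                      
                   ┃■■■■■■■■■■                      
                   ┃■■■■■■■■■■                      
                   ┃                                


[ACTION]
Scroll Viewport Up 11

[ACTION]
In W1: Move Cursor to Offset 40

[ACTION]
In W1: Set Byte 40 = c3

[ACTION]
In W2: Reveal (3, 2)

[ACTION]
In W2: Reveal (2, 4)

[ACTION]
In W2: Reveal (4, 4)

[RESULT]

━━━━━━━━━━━━━━━━━━━┏━━━━━━━━━━━━━━━━━━━━━━━━━━━━━━━━
                   ┃ Minesweeper                    
───────────────────┠────────────────────────────────
3c 65 c5 c8 26 5c 0┃✹■■✹✹■■■■■                      
ab ab ab ab ab ab a┃✹■■■■■■■■✹                      
e9 3b 51 3c fd 22 4┃■■✹■✹■■■■■                      
3a 3f f0 1a b8 4a a┃■■1■■■■■■■                      
81 59 f4 91 55 cb a┃■■■■■■■■■✹                      
16 7e 5d c3 09 ab 4┃■■■✹■■■■■■                      
6f 93              ┃■✹■■■■✹✹■■                      
                   ┃■■■✹✹■✹■✹■                      
                   ┃■✹■■■■■■■■                      
                   ┃■■■■■■✹■■■                      
                   ┃                                
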